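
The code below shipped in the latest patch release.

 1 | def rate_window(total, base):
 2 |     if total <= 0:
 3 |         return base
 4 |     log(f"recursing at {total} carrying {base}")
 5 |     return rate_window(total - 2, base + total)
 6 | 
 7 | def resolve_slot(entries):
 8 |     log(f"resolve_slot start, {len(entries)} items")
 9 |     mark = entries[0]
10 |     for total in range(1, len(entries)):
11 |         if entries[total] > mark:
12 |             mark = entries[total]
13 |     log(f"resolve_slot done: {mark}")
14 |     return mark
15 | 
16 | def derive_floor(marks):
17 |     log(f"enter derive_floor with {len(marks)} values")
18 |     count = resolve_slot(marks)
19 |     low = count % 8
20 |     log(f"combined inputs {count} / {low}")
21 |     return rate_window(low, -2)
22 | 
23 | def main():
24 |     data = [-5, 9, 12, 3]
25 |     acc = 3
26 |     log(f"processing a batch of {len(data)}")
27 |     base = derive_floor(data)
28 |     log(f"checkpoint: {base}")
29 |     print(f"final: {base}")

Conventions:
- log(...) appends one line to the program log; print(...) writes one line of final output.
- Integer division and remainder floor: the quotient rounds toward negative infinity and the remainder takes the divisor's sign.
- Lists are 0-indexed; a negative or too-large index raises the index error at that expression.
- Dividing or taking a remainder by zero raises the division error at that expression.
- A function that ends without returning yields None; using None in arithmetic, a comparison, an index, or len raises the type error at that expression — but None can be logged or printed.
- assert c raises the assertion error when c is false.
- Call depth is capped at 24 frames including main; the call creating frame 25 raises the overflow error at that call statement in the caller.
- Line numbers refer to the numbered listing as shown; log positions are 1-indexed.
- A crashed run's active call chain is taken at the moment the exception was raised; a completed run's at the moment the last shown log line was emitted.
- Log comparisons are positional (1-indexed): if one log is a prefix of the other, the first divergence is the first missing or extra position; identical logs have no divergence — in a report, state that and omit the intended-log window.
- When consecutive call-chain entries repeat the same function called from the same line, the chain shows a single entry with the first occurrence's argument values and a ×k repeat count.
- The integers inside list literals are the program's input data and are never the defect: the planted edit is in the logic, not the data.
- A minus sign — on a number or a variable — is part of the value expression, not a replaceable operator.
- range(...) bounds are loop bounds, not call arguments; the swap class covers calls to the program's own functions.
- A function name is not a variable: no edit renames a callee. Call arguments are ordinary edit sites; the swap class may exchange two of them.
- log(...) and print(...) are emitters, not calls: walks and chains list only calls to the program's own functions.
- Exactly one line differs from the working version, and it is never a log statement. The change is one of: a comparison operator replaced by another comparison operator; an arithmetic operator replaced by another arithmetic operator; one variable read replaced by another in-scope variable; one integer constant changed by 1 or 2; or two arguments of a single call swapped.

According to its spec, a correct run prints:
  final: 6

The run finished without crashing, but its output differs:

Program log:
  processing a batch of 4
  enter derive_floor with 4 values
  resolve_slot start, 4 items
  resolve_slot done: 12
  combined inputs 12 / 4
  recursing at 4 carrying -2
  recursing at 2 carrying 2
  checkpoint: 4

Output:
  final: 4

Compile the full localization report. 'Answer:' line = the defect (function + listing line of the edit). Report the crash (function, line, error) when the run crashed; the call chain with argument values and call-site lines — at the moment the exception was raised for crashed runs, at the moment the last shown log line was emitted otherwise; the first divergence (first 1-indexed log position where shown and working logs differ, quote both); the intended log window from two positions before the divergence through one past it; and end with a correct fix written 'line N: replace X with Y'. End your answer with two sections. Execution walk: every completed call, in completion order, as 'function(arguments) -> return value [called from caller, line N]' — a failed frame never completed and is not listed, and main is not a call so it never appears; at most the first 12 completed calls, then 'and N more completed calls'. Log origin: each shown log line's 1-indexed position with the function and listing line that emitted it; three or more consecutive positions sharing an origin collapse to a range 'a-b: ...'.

Answer: the defect is in derive_floor at line 21.
Core observation: Position 6 is the first bad log line: 'recursing at 4 carrying -2' should read 'recursing at 4 carrying 0'.
Call chain: main.
First divergence: position 6 — shown 'recursing at 4 carrying -2', intended 'recursing at 4 carrying 0'.
Intended log window:
  4: resolve_slot done: 12
  5: combined inputs 12 / 4
  6: recursing at 4 carrying 0
  7: recursing at 2 carrying 4
Execution walk:
  resolve_slot([-5, 9, 12, 3]) -> 12  [called from derive_floor, line 18]
  rate_window(0, 4) -> 4  [called from rate_window, line 5]
  rate_window(2, 2) -> 4  [called from rate_window, line 5]
  rate_window(4, -2) -> 4  [called from derive_floor, line 21]
  derive_floor([-5, 9, 12, 3]) -> 4  [called from main, line 27]
Log line origins:
  1: emitted by main (line 26)
  2: emitted by derive_floor (line 17)
  3: emitted by resolve_slot (line 8)
  4: emitted by resolve_slot (line 13)
  5: emitted by derive_floor (line 20)
  6: emitted by rate_window (line 4)
  7: emitted by rate_window (line 4)
  8: emitted by main (line 28)
A correct fix: line 21: replace `-2` with `0`.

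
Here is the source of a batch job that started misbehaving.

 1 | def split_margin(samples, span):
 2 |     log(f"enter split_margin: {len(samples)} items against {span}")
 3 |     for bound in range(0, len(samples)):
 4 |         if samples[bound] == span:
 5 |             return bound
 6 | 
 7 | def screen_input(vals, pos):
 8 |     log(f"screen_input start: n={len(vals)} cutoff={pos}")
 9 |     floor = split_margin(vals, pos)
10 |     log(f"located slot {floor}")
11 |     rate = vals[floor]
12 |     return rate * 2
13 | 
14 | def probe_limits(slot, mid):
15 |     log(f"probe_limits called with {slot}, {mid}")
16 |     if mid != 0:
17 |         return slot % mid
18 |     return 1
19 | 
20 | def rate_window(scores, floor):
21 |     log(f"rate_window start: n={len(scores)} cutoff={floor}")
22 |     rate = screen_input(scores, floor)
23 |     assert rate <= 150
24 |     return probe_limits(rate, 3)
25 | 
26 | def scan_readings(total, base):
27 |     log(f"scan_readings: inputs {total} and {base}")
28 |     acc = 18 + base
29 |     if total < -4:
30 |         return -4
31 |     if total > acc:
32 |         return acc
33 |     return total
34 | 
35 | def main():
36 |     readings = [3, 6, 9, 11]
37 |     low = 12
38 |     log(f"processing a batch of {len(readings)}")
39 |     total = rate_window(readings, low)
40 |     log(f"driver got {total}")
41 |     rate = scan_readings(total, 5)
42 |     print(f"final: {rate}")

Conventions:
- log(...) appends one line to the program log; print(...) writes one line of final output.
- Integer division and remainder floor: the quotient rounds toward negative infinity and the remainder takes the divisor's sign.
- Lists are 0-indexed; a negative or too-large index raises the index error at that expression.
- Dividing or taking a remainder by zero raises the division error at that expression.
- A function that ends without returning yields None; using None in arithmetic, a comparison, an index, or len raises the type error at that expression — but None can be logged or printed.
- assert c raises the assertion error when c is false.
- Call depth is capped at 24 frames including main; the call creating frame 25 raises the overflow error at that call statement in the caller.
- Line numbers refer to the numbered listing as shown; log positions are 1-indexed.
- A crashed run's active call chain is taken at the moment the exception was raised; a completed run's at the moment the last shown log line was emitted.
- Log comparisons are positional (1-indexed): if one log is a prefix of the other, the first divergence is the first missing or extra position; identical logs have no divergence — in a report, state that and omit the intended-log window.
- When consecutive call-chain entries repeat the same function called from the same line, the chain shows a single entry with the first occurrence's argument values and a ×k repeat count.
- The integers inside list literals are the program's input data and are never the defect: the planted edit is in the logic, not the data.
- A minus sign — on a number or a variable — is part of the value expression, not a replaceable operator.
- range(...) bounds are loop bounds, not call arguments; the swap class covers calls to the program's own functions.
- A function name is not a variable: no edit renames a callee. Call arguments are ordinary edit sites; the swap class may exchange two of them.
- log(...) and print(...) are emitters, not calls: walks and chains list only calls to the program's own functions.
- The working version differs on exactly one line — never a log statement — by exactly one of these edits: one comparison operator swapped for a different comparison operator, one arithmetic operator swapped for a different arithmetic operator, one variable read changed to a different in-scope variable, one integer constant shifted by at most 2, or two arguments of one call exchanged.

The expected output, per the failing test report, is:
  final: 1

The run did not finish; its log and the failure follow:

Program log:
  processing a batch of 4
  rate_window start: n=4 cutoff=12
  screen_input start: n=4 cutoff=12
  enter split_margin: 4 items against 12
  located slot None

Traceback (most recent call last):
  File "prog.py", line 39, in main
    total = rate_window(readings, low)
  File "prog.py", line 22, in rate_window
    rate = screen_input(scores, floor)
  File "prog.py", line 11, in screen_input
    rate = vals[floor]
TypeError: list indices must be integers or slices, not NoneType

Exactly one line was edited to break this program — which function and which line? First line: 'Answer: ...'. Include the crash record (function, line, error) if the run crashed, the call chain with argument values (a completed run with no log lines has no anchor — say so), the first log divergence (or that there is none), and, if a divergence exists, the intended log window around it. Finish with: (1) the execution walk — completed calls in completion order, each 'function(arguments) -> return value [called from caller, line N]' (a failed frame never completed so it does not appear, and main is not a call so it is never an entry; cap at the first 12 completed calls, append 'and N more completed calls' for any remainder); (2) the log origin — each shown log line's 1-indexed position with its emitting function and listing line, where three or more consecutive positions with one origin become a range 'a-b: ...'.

Answer: the defect is in main at line 37.
Key fact: The earliest visible damage is log position 2 — 'rate_window start: n=4 cutoff=12' rather than the intended 'rate_window start: n=4 cutoff=11'.
Crash: screen_input, line 11, TypeError.
Call chain: main -> rate_window([3, 6, 9, 11], 12) (called at line 39) -> screen_input([3, 6, 9, 11], 12) (called at line 22).
First divergence: at position 2 the run shows 'rate_window start: n=4 cutoff=12' where the working version logs 'rate_window start: n=4 cutoff=11'.
Intended log window:
  1: processing a batch of 4
  2: rate_window start: n=4 cutoff=11
  3: screen_input start: n=4 cutoff=11
Execution walk:
  split_margin([3, 6, 9, 11], 12) -> None  [called from screen_input, line 9]
Log line origins:
  1: emitted by main (line 38)
  2: emitted by rate_window (line 21)
  3: emitted by screen_input (line 8)
  4: emitted by split_margin (line 2)
  5: emitted by screen_input (line 10)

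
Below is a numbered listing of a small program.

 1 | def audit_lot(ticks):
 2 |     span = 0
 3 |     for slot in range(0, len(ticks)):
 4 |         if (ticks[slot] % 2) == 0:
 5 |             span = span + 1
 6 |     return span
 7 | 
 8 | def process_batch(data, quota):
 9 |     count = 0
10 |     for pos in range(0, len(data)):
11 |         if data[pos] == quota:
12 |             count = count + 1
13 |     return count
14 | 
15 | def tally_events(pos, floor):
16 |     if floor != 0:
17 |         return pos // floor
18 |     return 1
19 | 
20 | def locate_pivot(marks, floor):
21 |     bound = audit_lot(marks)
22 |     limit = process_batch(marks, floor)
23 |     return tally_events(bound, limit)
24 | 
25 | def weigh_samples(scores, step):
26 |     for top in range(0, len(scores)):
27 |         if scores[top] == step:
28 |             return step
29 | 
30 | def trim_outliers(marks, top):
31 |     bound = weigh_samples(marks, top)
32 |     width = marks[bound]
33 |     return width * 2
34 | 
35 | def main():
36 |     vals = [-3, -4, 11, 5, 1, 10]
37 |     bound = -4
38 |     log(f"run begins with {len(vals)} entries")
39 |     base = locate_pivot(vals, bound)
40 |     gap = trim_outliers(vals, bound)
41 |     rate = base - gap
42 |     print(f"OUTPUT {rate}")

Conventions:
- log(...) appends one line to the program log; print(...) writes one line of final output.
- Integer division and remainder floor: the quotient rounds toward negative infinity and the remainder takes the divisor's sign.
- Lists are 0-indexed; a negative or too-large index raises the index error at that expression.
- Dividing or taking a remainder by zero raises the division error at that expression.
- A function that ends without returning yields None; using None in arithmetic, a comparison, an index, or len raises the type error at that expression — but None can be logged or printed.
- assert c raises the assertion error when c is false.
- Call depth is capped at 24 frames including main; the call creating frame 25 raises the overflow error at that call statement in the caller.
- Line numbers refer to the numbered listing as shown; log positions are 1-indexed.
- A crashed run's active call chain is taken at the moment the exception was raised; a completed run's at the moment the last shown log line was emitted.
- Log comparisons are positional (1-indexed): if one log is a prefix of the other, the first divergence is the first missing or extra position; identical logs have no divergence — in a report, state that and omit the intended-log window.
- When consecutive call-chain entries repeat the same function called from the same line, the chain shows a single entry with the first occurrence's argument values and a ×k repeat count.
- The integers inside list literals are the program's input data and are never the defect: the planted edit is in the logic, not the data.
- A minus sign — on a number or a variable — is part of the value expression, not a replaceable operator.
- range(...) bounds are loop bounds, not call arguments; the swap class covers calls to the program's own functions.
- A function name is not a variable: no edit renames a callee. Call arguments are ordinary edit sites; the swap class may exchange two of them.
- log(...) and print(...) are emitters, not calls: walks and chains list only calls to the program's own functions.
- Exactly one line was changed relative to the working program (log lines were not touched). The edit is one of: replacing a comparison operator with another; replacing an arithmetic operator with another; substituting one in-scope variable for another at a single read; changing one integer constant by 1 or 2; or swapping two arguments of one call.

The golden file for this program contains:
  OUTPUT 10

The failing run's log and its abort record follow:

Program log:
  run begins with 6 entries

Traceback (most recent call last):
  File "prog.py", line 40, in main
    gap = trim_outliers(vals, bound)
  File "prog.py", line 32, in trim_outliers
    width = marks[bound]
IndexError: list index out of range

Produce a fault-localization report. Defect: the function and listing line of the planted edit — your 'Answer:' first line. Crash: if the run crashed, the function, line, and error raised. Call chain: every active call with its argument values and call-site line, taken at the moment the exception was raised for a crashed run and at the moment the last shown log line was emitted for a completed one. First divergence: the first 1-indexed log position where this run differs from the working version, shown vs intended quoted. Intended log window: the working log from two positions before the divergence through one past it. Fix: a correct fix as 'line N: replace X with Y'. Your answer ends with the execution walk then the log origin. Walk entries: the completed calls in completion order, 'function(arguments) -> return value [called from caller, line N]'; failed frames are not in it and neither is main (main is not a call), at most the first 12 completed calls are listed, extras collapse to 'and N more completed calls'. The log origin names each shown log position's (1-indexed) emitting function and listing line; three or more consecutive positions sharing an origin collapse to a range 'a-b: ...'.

Answer: the defect is in weigh_samples at line 28.
Key fact: The logs agree in full; the defect surfaces as the crash itself.
Crash: trim_outliers, line 32, IndexError.
Call chain: main -> trim_outliers([-3, -4, 11, 5, 1, 10], -4) (called at line 40).
First divergence: there is none — every log position agrees.
Execution walk:
  audit_lot([-3, -4, 11, 5, 1, 10]) -> 2  [called from locate_pivot, line 21]
  process_batch([-3, -4, 11, 5, 1, 10], -4) -> 1  [called from locate_pivot, line 22]
  tally_events(2, 1) -> 2  [called from locate_pivot, line 23]
  locate_pivot([-3, -4, 11, 5, 1, 10], -4) -> 2  [called from main, line 39]
  weigh_samples([-3, -4, 11, 5, 1, 10], -4) -> -4  [called from trim_outliers, line 31]
Origin of each log line:
  1: emitted by main (line 38)
A correct fix: line 28: replace `step` with `top`.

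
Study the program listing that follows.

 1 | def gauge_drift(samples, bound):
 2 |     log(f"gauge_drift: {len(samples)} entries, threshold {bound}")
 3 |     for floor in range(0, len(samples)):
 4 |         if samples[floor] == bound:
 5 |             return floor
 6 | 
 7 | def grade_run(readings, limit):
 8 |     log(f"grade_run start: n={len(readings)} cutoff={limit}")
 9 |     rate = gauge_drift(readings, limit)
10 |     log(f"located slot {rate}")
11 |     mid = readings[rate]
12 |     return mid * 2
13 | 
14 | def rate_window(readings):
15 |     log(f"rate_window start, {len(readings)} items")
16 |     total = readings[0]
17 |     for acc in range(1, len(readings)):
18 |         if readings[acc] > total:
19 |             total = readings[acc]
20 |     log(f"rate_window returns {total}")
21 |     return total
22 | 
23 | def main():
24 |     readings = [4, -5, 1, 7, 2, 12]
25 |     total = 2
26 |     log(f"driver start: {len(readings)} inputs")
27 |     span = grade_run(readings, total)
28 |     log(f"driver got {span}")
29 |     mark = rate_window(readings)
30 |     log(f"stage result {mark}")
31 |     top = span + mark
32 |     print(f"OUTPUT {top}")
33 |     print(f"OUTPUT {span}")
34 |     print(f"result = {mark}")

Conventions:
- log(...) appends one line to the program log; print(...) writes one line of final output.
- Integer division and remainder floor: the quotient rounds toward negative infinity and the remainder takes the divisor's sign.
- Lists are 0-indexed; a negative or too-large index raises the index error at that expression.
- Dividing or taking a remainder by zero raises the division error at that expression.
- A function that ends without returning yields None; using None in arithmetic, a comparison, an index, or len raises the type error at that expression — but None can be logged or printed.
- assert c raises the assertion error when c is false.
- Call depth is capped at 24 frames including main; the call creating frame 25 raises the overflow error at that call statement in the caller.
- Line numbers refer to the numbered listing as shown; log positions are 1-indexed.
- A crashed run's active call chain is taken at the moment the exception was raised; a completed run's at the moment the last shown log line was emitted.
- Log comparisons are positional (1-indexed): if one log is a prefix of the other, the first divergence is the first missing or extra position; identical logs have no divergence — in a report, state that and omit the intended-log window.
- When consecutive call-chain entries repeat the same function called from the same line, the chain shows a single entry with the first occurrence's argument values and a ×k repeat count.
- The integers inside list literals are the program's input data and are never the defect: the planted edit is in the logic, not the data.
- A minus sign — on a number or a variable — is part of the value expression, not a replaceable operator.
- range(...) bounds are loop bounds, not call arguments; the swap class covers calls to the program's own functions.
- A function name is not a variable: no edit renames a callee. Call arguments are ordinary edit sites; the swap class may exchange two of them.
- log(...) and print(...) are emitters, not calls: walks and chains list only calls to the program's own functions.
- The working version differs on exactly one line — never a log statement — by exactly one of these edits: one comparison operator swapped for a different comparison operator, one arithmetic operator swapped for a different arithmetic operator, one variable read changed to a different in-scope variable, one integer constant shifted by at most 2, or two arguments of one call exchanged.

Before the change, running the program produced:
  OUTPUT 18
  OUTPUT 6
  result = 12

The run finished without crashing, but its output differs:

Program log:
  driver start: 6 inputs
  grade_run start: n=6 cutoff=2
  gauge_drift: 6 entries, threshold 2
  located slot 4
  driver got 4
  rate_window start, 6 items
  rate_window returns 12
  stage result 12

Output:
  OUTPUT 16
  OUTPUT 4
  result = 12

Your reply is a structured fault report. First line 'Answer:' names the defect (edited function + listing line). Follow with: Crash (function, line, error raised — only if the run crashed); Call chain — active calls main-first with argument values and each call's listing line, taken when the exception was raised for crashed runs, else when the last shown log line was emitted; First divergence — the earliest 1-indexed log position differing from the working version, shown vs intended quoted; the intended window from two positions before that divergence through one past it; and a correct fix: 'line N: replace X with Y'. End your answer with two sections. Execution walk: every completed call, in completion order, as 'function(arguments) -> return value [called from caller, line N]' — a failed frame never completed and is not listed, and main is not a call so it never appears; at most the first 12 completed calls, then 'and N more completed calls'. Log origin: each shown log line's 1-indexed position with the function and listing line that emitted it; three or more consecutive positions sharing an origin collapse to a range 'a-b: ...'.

Answer: the defect is in grade_run at line 12.
Key observation: At log position 5 the runs split — shown 'driver got 4', but the working version logs 'driver got 6'.
Call chain: main.
First divergence: position 5 — the shown line 'driver got 4' should read 'driver got 6'.
Intended log window:
  3: gauge_drift: 6 entries, threshold 2
  4: located slot 4
  5: driver got 6
  6: rate_window start, 6 items
Execution walk:
  gauge_drift([4, -5, 1, 7, 2, 12], 2) -> 4  [called from grade_run, line 9]
  grade_run([4, -5, 1, 7, 2, 12], 2) -> 4  [called from main, line 27]
  rate_window([4, -5, 1, 7, 2, 12]) -> 12  [called from main, line 29]
Log origins:
  1: from main, line 26
  2: from grade_run, line 8
  3: from gauge_drift, line 2
  4: from grade_run, line 10
  5: from main, line 28
  6: from rate_window, line 15
  7: from rate_window, line 20
  8: from main, line 30
A correct fix: line 12: replace `2` with `3`.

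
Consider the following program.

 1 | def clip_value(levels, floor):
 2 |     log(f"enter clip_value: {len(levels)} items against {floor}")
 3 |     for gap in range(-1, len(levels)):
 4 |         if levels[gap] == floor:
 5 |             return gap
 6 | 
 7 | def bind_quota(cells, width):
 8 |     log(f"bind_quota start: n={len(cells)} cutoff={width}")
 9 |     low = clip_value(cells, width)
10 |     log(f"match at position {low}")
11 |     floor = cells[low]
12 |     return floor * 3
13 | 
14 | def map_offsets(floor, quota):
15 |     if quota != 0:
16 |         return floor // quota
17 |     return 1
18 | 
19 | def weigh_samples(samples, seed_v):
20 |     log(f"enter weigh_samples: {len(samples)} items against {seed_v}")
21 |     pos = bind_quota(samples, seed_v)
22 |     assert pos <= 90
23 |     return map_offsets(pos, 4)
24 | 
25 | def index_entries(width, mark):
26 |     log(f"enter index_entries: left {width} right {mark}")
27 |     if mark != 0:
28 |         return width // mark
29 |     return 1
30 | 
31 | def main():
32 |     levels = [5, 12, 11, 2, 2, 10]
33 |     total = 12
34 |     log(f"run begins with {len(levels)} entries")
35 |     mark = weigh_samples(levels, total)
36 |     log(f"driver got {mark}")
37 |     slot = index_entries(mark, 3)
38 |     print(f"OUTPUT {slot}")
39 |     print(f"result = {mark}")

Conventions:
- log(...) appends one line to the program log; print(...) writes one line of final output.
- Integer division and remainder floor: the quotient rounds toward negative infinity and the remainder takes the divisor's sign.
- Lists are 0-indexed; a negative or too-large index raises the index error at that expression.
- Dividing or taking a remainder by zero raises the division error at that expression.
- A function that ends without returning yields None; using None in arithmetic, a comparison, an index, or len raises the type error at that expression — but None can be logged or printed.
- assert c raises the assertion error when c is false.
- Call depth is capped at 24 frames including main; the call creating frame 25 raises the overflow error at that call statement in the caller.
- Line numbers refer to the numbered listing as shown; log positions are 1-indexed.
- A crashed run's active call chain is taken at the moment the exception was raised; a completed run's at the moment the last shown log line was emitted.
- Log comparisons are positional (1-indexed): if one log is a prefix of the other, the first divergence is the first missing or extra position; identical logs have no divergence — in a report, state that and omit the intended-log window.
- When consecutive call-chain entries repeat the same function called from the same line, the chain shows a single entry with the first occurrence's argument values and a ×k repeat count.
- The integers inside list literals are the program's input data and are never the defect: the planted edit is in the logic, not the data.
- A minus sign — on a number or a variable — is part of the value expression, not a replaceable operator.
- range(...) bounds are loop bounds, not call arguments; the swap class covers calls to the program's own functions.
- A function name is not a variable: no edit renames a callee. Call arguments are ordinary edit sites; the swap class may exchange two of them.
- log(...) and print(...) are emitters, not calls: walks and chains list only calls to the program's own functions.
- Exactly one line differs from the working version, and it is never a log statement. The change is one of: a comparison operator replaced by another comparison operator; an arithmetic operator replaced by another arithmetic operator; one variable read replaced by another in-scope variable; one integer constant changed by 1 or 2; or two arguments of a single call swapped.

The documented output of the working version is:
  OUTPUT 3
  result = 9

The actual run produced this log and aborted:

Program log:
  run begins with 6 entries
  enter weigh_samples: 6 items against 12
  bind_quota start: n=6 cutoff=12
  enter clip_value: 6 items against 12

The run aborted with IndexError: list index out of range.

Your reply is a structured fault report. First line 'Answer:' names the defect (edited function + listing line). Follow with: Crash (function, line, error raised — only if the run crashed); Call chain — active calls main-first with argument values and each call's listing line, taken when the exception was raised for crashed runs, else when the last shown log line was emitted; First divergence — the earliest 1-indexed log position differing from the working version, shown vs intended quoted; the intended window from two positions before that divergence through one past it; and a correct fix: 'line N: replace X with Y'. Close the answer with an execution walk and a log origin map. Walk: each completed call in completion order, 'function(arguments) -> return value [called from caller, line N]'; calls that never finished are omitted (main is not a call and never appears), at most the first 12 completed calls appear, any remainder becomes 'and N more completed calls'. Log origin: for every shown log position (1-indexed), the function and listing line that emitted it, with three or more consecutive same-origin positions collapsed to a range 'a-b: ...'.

Answer: the defect is in clip_value at line 3.
Key observation: Only 4 log lines were emitted before the run died; the intended continuation was 'match at position 1'.
Crash: clip_value, line 4, IndexError.
Call chain: main -> weigh_samples([5, 12, 11, 2, 2, 10], 12) (called at line 35) -> bind_quota([5, 12, 11, 2, 2, 10], 12) (called at line 21) -> clip_value([5, 12, 11, 2, 2, 10], 12) (called at line 9).
First divergence: position 5 (shown log ended at 4 lines; the working version continues: 'match at position 1').
Intended log window:
  3: bind_quota start: n=6 cutoff=12
  4: enter clip_value: 6 items against 12
  5: match at position 1
  6: driver got 9
Execution walk:
  (no call completed)
Log origins:
  1: emitted by main (line 34)
  2: emitted by weigh_samples (line 20)
  3: emitted by bind_quota (line 8)
  4: emitted by clip_value (line 2)
A correct fix: line 3: replace `-1` with `0`.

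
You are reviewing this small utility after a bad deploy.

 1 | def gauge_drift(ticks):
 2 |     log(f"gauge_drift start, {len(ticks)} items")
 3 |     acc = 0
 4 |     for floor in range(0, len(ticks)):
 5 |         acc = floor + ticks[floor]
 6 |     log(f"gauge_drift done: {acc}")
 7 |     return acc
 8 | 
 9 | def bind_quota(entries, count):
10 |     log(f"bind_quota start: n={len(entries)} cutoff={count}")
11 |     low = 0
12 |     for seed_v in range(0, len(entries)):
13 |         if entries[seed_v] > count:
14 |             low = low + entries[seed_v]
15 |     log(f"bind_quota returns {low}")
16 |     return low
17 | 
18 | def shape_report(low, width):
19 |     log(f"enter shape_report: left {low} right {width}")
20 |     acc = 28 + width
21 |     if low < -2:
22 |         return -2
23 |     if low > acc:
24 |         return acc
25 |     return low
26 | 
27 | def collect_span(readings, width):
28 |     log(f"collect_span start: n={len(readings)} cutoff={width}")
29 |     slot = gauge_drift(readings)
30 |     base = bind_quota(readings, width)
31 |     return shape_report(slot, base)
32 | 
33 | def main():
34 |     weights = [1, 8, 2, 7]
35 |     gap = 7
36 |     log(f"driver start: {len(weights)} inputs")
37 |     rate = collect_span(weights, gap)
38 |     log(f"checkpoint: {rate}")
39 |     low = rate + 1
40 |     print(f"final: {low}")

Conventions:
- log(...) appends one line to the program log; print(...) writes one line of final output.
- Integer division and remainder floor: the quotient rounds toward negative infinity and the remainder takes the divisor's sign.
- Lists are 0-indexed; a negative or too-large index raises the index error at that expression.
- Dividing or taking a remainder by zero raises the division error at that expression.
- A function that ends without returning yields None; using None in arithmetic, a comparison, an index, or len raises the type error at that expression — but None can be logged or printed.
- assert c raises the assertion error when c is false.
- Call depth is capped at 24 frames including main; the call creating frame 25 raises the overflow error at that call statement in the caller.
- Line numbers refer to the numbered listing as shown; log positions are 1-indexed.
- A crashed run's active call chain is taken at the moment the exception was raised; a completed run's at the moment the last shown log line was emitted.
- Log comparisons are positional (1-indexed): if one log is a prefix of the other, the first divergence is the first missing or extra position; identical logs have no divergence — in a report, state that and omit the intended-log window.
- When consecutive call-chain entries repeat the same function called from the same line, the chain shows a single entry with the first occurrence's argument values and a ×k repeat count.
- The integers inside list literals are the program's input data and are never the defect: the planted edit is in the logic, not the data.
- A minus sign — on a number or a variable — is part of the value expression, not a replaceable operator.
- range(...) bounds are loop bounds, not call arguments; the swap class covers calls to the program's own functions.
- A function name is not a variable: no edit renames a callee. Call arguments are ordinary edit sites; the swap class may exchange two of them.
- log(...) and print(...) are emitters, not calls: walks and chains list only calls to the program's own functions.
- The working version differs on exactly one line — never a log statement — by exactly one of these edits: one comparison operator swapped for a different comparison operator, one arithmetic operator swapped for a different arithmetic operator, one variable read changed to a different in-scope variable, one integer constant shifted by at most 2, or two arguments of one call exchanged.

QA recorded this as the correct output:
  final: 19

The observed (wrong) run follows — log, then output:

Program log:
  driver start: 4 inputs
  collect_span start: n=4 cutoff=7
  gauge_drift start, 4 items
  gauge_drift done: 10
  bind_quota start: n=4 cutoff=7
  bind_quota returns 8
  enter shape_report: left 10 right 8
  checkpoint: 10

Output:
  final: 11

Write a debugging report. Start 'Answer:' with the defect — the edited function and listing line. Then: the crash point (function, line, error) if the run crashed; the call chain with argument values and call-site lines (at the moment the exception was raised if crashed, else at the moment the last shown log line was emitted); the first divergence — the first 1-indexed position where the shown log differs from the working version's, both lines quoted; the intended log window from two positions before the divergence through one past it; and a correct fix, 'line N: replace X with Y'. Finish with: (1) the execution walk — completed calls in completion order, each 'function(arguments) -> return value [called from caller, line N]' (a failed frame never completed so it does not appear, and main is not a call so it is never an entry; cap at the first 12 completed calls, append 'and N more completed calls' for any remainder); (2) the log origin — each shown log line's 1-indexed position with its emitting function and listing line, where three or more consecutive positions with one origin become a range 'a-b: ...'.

Answer: the defect is in gauge_drift at line 5.
The tell: Log line 4 is where behavior first shows: 'gauge_drift done: 10' appears instead of 'gauge_drift done: 18'.
Call chain: main.
First divergence: position 4 — the shown line 'gauge_drift done: 10' should read 'gauge_drift done: 18'.
Intended log window:
  2: collect_span start: n=4 cutoff=7
  3: gauge_drift start, 4 items
  4: gauge_drift done: 18
  5: bind_quota start: n=4 cutoff=7
Execution walk:
  gauge_drift([1, 8, 2, 7]) -> 10  [called from collect_span, line 29]
  bind_quota([1, 8, 2, 7], 7) -> 8  [called from collect_span, line 30]
  shape_report(10, 8) -> 10  [called from collect_span, line 31]
  collect_span([1, 8, 2, 7], 7) -> 10  [called from main, line 37]
Log origin:
  1: from main, line 36
  2: from collect_span, line 28
  3: from gauge_drift, line 2
  4: from gauge_drift, line 6
  5: from bind_quota, line 10
  6: from bind_quota, line 15
  7: from shape_report, line 19
  8: from main, line 38
A correct fix: line 5: replace `floor + ticks[floor]` with `acc + ticks[floor]`.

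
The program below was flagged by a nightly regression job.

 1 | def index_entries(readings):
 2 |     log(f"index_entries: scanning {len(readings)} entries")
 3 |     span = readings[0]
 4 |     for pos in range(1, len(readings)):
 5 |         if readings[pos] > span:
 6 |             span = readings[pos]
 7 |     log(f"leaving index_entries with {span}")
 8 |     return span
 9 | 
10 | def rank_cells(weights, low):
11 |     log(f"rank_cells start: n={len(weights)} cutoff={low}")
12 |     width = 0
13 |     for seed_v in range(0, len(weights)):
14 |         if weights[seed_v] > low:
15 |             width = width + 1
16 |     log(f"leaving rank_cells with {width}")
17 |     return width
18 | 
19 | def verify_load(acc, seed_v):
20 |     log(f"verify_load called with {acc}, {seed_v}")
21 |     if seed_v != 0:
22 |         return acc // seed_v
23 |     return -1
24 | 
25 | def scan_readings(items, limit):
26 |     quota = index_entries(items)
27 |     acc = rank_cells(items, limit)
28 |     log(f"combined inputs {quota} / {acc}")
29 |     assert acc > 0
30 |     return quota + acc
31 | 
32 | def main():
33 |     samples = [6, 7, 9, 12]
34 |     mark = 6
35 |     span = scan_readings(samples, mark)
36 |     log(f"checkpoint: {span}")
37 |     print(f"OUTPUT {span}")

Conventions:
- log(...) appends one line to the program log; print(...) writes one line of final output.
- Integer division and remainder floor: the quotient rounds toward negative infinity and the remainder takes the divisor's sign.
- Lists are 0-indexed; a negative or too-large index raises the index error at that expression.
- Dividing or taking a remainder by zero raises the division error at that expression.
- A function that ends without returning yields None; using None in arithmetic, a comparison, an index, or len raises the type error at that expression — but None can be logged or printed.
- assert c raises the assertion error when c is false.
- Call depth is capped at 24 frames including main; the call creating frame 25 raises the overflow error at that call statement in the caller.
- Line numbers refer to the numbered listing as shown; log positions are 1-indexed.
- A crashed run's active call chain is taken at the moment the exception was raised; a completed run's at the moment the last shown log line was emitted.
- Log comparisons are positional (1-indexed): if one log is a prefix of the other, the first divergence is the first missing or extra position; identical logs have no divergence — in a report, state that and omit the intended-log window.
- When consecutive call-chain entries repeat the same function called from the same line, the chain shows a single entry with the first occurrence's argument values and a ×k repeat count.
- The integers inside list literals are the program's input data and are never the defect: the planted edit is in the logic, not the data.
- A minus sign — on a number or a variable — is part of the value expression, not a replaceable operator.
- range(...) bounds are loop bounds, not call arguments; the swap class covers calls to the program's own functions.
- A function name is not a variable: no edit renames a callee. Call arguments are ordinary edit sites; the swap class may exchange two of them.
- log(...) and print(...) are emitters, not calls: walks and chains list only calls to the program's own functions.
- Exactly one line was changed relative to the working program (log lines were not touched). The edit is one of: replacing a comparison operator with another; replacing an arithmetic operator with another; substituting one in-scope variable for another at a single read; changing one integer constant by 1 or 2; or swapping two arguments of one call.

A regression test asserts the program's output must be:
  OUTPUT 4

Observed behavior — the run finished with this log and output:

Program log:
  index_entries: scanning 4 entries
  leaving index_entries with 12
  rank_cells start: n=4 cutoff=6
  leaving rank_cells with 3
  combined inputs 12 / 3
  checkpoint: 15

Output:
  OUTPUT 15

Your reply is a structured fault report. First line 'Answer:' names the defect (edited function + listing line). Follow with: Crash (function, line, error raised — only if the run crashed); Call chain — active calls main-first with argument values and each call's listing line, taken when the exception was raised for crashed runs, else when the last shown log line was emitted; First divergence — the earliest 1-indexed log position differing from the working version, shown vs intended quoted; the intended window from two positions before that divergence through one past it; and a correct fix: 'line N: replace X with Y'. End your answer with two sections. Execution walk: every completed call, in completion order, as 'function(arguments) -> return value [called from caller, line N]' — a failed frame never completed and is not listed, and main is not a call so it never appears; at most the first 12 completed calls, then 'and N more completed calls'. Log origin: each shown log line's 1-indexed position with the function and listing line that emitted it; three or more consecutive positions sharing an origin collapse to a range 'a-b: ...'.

Answer: the defect is in scan_readings at line 30.
Core observation: The earliest visible damage is log position 6 — 'checkpoint: 15' rather than the intended 'checkpoint: 4'.
Call chain: main.
First divergence: position 6 — shown 'checkpoint: 15', intended 'checkpoint: 4'.
Intended log window:
  4: leaving rank_cells with 3
  5: combined inputs 12 / 3
  6: checkpoint: 4
Execution walk:
  index_entries([6, 7, 9, 12]) -> 12  [called from scan_readings, line 26]
  rank_cells([6, 7, 9, 12], 6) -> 3  [called from scan_readings, line 27]
  scan_readings([6, 7, 9, 12], 6) -> 15  [called from main, line 35]
Log origins:
  1: logged in index_entries at line 2
  2: logged in index_entries at line 7
  3: logged in rank_cells at line 11
  4: logged in rank_cells at line 16
  5: logged in scan_readings at line 28
  6: logged in main at line 36
A correct fix: line 30: replace `+` with `//`.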